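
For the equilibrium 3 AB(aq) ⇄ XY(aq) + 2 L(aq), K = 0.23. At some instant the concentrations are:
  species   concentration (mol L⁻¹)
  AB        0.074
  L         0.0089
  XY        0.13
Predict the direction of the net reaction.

Q = [XY]·[L]² / [AB]³ = (0.13)·(0.0089)² / (0.074)³ = 0.025
Q = 0.025 < K = 0.23, so the forward reaction proceeds.

in the forward direction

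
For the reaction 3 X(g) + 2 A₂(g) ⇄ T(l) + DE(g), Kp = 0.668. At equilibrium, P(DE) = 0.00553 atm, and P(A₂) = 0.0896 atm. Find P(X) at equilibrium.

P(X) = 1.01 atm

(T is a pure liquid — omitted from Kp.)
At equilibrium, Kp = P(DE) / (P(X)³·P(A₂)²) = 0.668.
(0.00553) / ((P(X))³·(0.0896)²) = 0.668
P(X)³ = 1.03 ⇒ P(X) = 1.01 atm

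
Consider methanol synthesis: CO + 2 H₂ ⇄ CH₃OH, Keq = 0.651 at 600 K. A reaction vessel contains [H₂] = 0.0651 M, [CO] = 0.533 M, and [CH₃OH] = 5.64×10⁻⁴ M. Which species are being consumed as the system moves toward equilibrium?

Q = [CH₃OH] / ([CO]·[H₂]²) = (5.64×10⁻⁴) / ((0.533)·(0.0651)²) = 0.250
Q = 0.250 < Keq = 0.651: net forward reaction.

CO, H₂ (reactants)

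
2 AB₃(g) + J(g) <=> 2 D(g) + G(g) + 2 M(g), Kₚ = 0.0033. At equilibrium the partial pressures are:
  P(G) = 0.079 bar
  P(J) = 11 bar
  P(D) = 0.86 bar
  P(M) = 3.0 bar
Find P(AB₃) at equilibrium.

P(AB₃) = 3.8 bar

At equilibrium, Kₚ = P(D)²·P(G)·P(M)² / (P(AB₃)²·P(J)) = 0.0033.
(0.86)²·(0.079)·(3.0)² / ((P(AB₃))²·(11)) = 0.0033
P(AB₃)² = 14.5 ⇒ P(AB₃) = 3.8 bar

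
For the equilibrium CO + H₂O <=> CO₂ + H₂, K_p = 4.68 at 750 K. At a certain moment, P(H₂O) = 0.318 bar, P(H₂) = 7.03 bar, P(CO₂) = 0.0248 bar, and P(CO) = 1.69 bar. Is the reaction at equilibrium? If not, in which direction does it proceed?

to the right

Q_p = P(CO₂)·P(H₂) / (P(CO)·P(H₂O)) = (0.0248)·(7.03) / ((1.69)·(0.318)) = 0.324
Q_p = 0.324 < K_p = 4.68, so the forward reaction proceeds.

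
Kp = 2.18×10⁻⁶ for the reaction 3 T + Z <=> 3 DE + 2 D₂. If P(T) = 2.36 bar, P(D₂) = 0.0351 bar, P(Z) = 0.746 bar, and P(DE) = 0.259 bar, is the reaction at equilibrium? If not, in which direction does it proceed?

at equilibrium

Qp = P(DE)³·P(D₂)² / (P(T)³·P(Z)) = (0.259)³·(0.0351)² / ((2.36)³·(0.746)) = 2.18×10⁻⁶
Qp = 2.18×10⁻⁶ = Kp, so the system is already at equilibrium.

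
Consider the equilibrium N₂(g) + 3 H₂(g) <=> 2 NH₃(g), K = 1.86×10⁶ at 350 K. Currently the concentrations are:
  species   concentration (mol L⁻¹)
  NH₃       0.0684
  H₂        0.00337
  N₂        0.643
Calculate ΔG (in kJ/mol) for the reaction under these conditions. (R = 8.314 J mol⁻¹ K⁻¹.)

Q = [NH₃]² / ([N₂]·[H₂]³) = (0.0684)² / ((0.643)·(0.00337)³) = 1.90×10⁵
ΔG = RT ln(Q/K) = (8.314 J mol⁻¹ K⁻¹)(350 K) × ln(1.90×10⁵/1.86×10⁶)
   = (2.910 kJ/mol)(-2.281) = -6.64 kJ/mol
ΔG < 0, so the forward reaction is spontaneous (proceeds forward).

ΔG = -6.64 kJ/mol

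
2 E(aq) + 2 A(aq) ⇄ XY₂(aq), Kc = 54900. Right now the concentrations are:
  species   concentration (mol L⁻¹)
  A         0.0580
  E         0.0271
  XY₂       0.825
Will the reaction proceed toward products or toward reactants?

Qc = [XY₂] / ([E]²·[A]²) = (0.825) / ((0.0271)²·(0.0580)²) = 3.34e5
Qc = 3.34e5 > Kc = 54900, so the reverse reaction proceeds.

reverse (toward reactants)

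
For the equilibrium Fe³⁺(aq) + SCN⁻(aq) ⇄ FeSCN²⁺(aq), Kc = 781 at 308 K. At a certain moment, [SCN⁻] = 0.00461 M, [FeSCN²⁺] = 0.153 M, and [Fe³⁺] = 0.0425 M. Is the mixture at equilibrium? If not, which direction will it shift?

yes, at equilibrium

Qc = [FeSCN²⁺] / ([Fe³⁺]·[SCN⁻]) = (0.153) / ((0.0425)·(0.00461)) = 781
Qc = 781 = Kc; the system is at equilibrium.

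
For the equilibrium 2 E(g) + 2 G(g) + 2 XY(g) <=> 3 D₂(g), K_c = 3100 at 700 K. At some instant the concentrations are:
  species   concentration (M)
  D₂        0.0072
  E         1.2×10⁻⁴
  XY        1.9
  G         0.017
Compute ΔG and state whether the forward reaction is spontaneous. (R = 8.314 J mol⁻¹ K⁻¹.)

Q_c = [D₂]³ / ([E]²·[G]²·[XY]²) = (0.0072)³ / ((1.2×10⁻⁴)²·(0.017)²·(1.9)²) = 24800
ΔG = RT ln(Q_c/K_c) = (8.314 J mol⁻¹ K⁻¹)(700 K) × ln(24800/3100)
   = (5.820 kJ/mol)(2.079) = 12.1 kJ/mol
ΔG > 0, so the forward reaction is non-spontaneous (proceeds in reverse).

ΔG = 12.1 kJ/mol; the forward reaction is non-spontaneous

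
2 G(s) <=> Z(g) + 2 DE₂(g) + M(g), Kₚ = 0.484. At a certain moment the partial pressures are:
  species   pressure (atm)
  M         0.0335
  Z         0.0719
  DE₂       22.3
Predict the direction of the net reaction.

(G is a pure solid — omitted from Qₚ.)
Qₚ = P(Z)·P(DE₂)²·P(M) = (0.0719)·(22.3)²·(0.0335) = 1.20
Qₚ = 1.20 > Kₚ = 0.484, so the reverse reaction proceeds.

in the reverse direction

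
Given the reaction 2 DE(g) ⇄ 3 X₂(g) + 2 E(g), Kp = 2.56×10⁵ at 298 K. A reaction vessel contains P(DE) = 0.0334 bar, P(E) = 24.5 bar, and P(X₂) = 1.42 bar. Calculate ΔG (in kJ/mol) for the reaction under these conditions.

Qp = P(X₂)³·P(E)² / P(DE)² = (1.42)³·(24.5)² / (0.0334)² = 1.54×10⁶
ΔG = RT ln(Qp/Kp) = (8.314 J mol⁻¹ K⁻¹)(298 K) × ln(1.54×10⁶/2.56×10⁵)
   = (2.478 kJ/mol)(1.794) = 4.45 kJ/mol
ΔG > 0, so the forward reaction is non-spontaneous (proceeds in reverse).

ΔG = 4.45 kJ/mol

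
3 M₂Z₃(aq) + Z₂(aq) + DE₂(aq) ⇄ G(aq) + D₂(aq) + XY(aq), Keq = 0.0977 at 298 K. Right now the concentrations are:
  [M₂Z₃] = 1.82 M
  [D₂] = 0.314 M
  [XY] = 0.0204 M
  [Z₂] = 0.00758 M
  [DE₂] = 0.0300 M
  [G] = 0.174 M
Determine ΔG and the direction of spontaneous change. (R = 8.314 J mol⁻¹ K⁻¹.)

ΔG = 5.25 kJ/mol; the forward reaction is non-spontaneous

Q = [G]·[D₂]·[XY] / ([M₂Z₃]³·[Z₂]·[DE₂]) = (0.174)·(0.314)·(0.0204) / ((1.82)³·(0.00758)·(0.0300)) = 0.813
ΔG = RT ln(Q/Keq) = (8.314 J mol⁻¹ K⁻¹)(298 K) × ln(0.813/0.0977)
   = (2.478 kJ/mol)(2.119) = 5.25 kJ/mol
ΔG > 0, so the forward reaction is non-spontaneous (proceeds in reverse).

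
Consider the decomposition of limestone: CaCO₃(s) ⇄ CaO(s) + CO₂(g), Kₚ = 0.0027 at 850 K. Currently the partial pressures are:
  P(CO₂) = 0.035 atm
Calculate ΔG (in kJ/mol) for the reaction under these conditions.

ΔG = 18.1 kJ/mol

(CaCO₃, CaO are pure solids — omitted from Qₚ.)
Qₚ = P(CO₂) = 0.0350
ΔG = RT ln(Qₚ/Kₚ) = (8.314 J mol⁻¹ K⁻¹)(850 K) × ln(0.0350/0.0027)
   = (7.067 kJ/mol)(2.562) = 18.1 kJ/mol
ΔG > 0, so the forward reaction is non-spontaneous (proceeds in reverse).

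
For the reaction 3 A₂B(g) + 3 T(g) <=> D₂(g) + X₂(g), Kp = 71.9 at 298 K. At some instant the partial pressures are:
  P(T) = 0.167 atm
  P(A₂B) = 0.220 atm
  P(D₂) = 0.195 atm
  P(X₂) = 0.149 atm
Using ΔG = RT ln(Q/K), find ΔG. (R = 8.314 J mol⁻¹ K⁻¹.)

ΔG = 5.20 kJ/mol

Qp = P(D₂)·P(X₂) / (P(A₂B)³·P(T)³) = (0.195)·(0.149) / ((0.220)³·(0.167)³) = 586
ΔG = RT ln(Qp/Kp) = (8.314 J mol⁻¹ K⁻¹)(298 K) × ln(586/71.9)
   = (2.478 kJ/mol)(2.098) = 5.20 kJ/mol
ΔG > 0, so the forward reaction is non-spontaneous (proceeds in reverse).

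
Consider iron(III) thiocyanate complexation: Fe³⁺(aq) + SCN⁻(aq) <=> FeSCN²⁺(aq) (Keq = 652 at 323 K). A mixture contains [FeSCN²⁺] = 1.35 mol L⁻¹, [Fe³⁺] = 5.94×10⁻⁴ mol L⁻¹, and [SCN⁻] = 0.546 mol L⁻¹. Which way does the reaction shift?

toward reactants

Q = [FeSCN²⁺] / ([Fe³⁺]·[SCN⁻]) = (1.35) / ((5.94×10⁻⁴)·(0.546)) = 4160
Q = 4160 > Keq = 652, so the reverse reaction proceeds.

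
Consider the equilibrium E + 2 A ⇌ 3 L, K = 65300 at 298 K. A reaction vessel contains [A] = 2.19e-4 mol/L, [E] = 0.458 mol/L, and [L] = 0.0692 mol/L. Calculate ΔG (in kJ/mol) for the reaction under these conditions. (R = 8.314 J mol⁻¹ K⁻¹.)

Q = [L]³ / ([E]·[A]²) = (0.0692)³ / ((0.458)·(2.19e-4)²) = 15100
ΔG = RT ln(Q/K) = (8.314 J mol⁻¹ K⁻¹)(298 K) × ln(15100/65300)
   = (2.478 kJ/mol)(-1.464) = -3.63 kJ/mol
ΔG < 0, so the forward reaction is spontaneous (proceeds forward).

ΔG = -3.63 kJ/mol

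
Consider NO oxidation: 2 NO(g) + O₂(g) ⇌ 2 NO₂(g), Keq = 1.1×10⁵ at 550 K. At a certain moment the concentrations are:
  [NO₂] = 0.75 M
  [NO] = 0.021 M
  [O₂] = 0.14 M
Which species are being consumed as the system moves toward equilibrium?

NO, O₂ (reactants)

Q = [NO₂]² / ([NO]²·[O₂]) = (0.75)² / ((0.021)²·(0.14)) = 9100
Q = 9100 < Keq = 1.1×10⁵: net forward reaction.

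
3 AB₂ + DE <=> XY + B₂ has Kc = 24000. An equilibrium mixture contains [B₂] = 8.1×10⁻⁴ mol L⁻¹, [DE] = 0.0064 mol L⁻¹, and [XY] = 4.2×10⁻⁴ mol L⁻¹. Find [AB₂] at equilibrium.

[AB₂] = 0.0013 mol L⁻¹

At equilibrium, Kc = [XY]·[B₂] / ([AB₂]³·[DE]) = 24000.
(4.2×10⁻⁴)·(8.1×10⁻⁴) / (([AB₂])³·(0.0064)) = 24000
[AB₂]³ = 2.21×10⁻⁹ ⇒ [AB₂] = 0.0013 mol L⁻¹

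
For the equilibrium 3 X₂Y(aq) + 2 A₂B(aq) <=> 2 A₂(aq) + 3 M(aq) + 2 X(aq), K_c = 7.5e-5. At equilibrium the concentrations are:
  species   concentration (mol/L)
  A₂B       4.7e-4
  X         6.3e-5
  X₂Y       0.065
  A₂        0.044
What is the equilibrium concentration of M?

At equilibrium, K_c = [A₂]²·[M]³·[X]² / ([X₂Y]³·[A₂B]²) = 7.5e-5.
(0.044)²·([M])³·(6.3e-5)² / ((0.065)³·(4.7e-4)²) = 7.5e-5
[M]³ = 5.92e-4 ⇒ [M] = 0.084 mol/L

[M] = 0.084 mol/L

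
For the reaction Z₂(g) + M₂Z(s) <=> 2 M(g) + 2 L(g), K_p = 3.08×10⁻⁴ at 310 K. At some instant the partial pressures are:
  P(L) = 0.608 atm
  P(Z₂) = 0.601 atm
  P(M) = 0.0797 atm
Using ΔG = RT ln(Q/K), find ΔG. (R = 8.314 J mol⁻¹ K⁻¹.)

(M₂Z is a pure solid — omitted from Q_p.)
Q_p = P(M)²·P(L)² / P(Z₂) = (0.0797)²·(0.608)² / (0.601) = 0.00391
ΔG = RT ln(Q_p/K_p) = (8.314 J mol⁻¹ K⁻¹)(310 K) × ln(0.00391/3.08×10⁻⁴)
   = (2.577 kJ/mol)(2.541) = 6.55 kJ/mol
ΔG > 0, so the forward reaction is non-spontaneous (proceeds in reverse).

ΔG = 6.55 kJ/mol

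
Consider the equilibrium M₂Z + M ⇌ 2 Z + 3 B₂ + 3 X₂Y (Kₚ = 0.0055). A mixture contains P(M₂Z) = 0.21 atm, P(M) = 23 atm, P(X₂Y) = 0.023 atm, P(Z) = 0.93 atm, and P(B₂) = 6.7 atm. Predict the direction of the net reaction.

toward products

Qₚ = P(Z)²·P(B₂)³·P(X₂Y)³ / (P(M₂Z)·P(M)) = (0.93)²·(6.7)³·(0.023)³ / ((0.21)·(23)) = 6.6×10⁻⁴
Qₚ = 6.6×10⁻⁴ < Kₚ = 0.0055, so the forward reaction proceeds.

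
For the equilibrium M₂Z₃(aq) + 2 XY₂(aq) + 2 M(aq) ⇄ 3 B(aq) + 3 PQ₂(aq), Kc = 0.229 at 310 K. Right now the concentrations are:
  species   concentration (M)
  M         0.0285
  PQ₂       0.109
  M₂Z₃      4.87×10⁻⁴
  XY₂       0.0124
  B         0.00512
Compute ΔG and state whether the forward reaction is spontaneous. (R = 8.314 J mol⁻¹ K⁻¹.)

ΔG = 6.51 kJ/mol; the forward reaction is non-spontaneous

Qc = [B]³·[PQ₂]³ / ([M₂Z₃]·[XY₂]²·[M]²) = (0.00512)³·(0.109)³ / ((4.87×10⁻⁴)·(0.0124)²·(0.0285)²) = 2.86
ΔG = RT ln(Qc/Kc) = (8.314 J mol⁻¹ K⁻¹)(310 K) × ln(2.86/0.229)
   = (2.577 kJ/mol)(2.525) = 6.51 kJ/mol
ΔG > 0, so the forward reaction is non-spontaneous (proceeds in reverse).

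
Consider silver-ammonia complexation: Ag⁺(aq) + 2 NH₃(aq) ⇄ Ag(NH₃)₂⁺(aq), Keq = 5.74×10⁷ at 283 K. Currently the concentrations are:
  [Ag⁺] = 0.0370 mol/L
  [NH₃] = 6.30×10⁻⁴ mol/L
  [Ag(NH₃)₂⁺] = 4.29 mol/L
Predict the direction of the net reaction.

Q = [Ag(NH₃)₂⁺] / ([Ag⁺]·[NH₃]²) = (4.29) / ((0.0370)·(6.30×10⁻⁴)²) = 2.92×10⁸
Q = 2.92×10⁸ > Keq = 5.74×10⁷, so the reverse reaction proceeds.

toward reactants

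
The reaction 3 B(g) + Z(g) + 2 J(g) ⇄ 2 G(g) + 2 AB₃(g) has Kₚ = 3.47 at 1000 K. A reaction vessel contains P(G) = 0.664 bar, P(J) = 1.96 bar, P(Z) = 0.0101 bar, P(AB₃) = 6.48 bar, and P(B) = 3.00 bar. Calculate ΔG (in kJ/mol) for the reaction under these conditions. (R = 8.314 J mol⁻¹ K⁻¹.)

Qₚ = P(G)²·P(AB₃)² / (P(B)³·P(Z)·P(J)²) = (0.664)²·(6.48)² / ((3.00)³·(0.0101)·(1.96)²) = 17.7
ΔG = RT ln(Qₚ/Kₚ) = (8.314 J mol⁻¹ K⁻¹)(1000 K) × ln(17.7/3.47)
   = (8.314 kJ/mol)(1.629) = 13.5 kJ/mol
ΔG > 0, so the forward reaction is non-spontaneous (proceeds in reverse).

ΔG = 13.5 kJ/mol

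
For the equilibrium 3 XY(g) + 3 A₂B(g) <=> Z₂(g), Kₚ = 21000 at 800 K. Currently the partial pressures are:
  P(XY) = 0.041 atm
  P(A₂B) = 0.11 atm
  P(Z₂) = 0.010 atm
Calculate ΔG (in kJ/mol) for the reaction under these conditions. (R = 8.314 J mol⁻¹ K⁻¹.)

Qₚ = P(Z₂) / (P(XY)³·P(A₂B)³) = (0.010) / ((0.041)³·(0.11)³) = 1.09e5
ΔG = RT ln(Qₚ/Kₚ) = (8.314 J mol⁻¹ K⁻¹)(800 K) × ln(1.09e5/21000)
   = (6.651 kJ/mol)(1.647) = 11.0 kJ/mol
ΔG > 0, so the forward reaction is non-spontaneous (proceeds in reverse).

ΔG = 11.0 kJ/mol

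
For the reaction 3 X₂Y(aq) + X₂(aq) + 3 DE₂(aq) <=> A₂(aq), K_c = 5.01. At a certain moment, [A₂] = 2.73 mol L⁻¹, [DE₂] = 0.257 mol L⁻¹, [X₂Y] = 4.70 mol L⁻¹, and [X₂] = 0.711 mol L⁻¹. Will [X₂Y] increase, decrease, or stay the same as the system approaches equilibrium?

decrease

Q_c = [A₂] / ([X₂Y]³·[X₂]·[DE₂]³) = (2.73) / ((4.70)³·(0.711)·(0.257)³) = 2.18
Q_c = 2.18 < K_c = 5.01: net forward reaction.
X₂Y is a reactant, so it decreases.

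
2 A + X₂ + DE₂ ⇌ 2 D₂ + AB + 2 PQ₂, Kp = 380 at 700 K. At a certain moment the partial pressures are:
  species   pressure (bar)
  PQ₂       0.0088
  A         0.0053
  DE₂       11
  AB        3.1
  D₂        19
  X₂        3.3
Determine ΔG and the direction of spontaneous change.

ΔG = -8.72 kJ/mol; the forward reaction is spontaneous

Qp = P(D₂)²·P(AB)·P(PQ₂)² / (P(A)²·P(X₂)·P(DE₂)) = (19)²·(3.1)·(0.0088)² / ((0.0053)²·(3.3)·(11)) = 85.0
ΔG = RT ln(Qp/Kp) = (8.314 J mol⁻¹ K⁻¹)(700 K) × ln(85.0/380)
   = (5.820 kJ/mol)(-1.498) = -8.72 kJ/mol
ΔG < 0, so the forward reaction is spontaneous (proceeds forward).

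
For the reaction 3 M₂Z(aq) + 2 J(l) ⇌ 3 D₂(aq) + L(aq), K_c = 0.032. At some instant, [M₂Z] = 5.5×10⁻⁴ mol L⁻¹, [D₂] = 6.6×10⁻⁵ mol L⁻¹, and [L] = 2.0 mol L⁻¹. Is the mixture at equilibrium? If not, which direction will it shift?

(J is a pure liquid — omitted from Q_c.)
Q_c = [D₂]³·[L] / [M₂Z]³ = (6.6×10⁻⁵)³·(2.0) / (5.5×10⁻⁴)³ = 0.0035
Q_c = 0.0035 < K_c = 0.032: net forward reaction.

no; Q < K, reaction proceeds forward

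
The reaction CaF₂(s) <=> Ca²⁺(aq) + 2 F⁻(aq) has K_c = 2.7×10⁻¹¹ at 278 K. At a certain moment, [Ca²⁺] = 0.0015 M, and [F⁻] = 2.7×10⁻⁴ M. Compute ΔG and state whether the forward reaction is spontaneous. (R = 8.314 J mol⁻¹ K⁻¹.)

ΔG = 3.23 kJ/mol; the forward reaction is non-spontaneous

(CaF₂ is a pure solid — omitted from Q_c.)
Q_c = [Ca²⁺]·[F⁻]² = (0.0015)·(2.7×10⁻⁴)² = 1.09×10⁻¹⁰
ΔG = RT ln(Q_c/K_c) = (8.314 J mol⁻¹ K⁻¹)(278 K) × ln(1.09×10⁻¹⁰/2.7×10⁻¹¹)
   = (2.311 kJ/mol)(1.396) = 3.23 kJ/mol
ΔG > 0, so the forward reaction is non-spontaneous (proceeds in reverse).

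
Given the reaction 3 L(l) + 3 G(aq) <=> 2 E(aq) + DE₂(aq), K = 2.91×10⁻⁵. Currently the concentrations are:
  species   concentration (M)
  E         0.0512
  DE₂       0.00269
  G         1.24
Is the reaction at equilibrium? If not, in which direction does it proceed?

(L is a pure liquid — omitted from Q.)
Q = [E]²·[DE₂] / [G]³ = (0.0512)²·(0.00269) / (1.24)³ = 3.70×10⁻⁶
Q = 3.70×10⁻⁶ < K = 2.91×10⁻⁵, so the forward reaction proceeds.

forward (toward products)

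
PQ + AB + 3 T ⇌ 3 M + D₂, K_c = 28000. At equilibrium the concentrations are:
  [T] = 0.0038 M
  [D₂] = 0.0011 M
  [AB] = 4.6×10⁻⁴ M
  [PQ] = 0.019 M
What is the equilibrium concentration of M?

[M] = 0.023 M

At equilibrium, K_c = [M]³·[D₂] / ([PQ]·[AB]·[T]³) = 28000.
([M])³·(0.0011) / ((0.019)·(4.6×10⁻⁴)·(0.0038)³) = 28000
[M]³ = 1.22×10⁻⁵ ⇒ [M] = 0.023 M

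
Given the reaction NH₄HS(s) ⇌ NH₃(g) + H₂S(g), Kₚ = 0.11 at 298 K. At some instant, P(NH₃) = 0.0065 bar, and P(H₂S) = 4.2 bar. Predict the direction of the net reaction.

toward products

(NH₄HS is a pure solid — omitted from Qₚ.)
Qₚ = P(NH₃)·P(H₂S) = (0.0065)·(4.2) = 0.027
Qₚ = 0.027 < Kₚ = 0.11, so the forward reaction proceeds.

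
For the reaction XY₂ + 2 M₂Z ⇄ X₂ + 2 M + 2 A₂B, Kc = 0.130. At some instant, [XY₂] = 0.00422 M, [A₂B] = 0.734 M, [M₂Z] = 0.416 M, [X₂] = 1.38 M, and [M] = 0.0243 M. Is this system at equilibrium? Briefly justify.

no; Q > K, reaction proceeds in reverse

Qc = [X₂]·[M]²·[A₂B]² / ([XY₂]·[M₂Z]²) = (1.38)·(0.0243)²·(0.734)² / ((0.00422)·(0.416)²) = 0.601
Qc = 0.601 > Kc = 0.130: net reverse reaction.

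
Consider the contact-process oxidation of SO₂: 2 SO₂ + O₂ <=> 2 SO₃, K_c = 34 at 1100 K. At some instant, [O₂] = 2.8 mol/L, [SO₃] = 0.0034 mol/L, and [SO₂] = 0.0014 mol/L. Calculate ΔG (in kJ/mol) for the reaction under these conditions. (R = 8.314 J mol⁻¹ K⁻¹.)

Q_c = [SO₃]² / ([SO₂]²·[O₂]) = (0.0034)² / ((0.0014)²·(2.8)) = 2.11
ΔG = RT ln(Q_c/K_c) = (8.314 J mol⁻¹ K⁻¹)(1100 K) × ln(2.11/34)
   = (9.145 kJ/mol)(-2.780) = -25.4 kJ/mol
ΔG < 0, so the forward reaction is spontaneous (proceeds forward).

ΔG = -25.4 kJ/mol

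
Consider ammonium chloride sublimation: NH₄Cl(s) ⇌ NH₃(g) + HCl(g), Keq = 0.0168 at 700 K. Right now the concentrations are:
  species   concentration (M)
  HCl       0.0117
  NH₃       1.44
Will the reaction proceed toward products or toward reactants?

(NH₄Cl is a pure solid — omitted from Q.)
Q = [NH₃]·[HCl] = (1.44)·(0.0117) = 0.0168
Q = 0.0168 = Keq, so the system is already at equilibrium.

no net change (already at equilibrium)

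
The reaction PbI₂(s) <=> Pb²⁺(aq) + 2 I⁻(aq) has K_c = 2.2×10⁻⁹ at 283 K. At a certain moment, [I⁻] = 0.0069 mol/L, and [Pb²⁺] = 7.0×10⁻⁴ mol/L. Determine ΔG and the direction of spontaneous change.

(PbI₂ is a pure solid — omitted from Q_c.)
Q_c = [Pb²⁺]·[I⁻]² = (7.0×10⁻⁴)·(0.0069)² = 3.33×10⁻⁸
ΔG = RT ln(Q_c/K_c) = (8.314 J mol⁻¹ K⁻¹)(283 K) × ln(3.33×10⁻⁸/2.2×10⁻⁹)
   = (2.353 kJ/mol)(2.717) = 6.39 kJ/mol
ΔG > 0, so the forward reaction is non-spontaneous (proceeds in reverse).

ΔG = 6.39 kJ/mol; the forward reaction is non-spontaneous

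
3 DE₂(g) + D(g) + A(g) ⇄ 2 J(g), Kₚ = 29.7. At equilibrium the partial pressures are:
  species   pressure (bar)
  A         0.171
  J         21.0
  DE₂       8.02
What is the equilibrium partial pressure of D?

At equilibrium, Kₚ = P(J)² / (P(DE₂)³·P(D)·P(A)) = 29.7.
(21.0)² / ((8.02)³·(P(D))·(0.171)) = 29.7
P(D) = 0.168 bar

P(D) = 0.168 bar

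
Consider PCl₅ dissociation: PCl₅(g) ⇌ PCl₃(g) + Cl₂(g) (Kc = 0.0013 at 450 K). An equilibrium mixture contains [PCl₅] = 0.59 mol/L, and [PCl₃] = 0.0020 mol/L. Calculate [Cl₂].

At equilibrium, Kc = [PCl₃]·[Cl₂] / [PCl₅] = 0.0013.
(0.0020)·([Cl₂]) / (0.59) = 0.0013
[Cl₂] = 0.384 = 0.38 mol/L

[Cl₂] = 0.38 mol/L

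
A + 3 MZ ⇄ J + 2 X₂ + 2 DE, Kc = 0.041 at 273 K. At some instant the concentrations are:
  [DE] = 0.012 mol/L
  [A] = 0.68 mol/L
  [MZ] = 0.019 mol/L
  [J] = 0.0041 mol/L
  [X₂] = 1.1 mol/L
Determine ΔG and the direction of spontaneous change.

ΔG = 2.99 kJ/mol; the forward reaction is non-spontaneous

Qc = [J]·[X₂]²·[DE]² / ([A]·[MZ]³) = (0.0041)·(1.1)²·(0.012)² / ((0.68)·(0.019)³) = 0.153
ΔG = RT ln(Qc/Kc) = (8.314 J mol⁻¹ K⁻¹)(273 K) × ln(0.153/0.041)
   = (2.270 kJ/mol)(1.317) = 2.99 kJ/mol
ΔG > 0, so the forward reaction is non-spontaneous (proceeds in reverse).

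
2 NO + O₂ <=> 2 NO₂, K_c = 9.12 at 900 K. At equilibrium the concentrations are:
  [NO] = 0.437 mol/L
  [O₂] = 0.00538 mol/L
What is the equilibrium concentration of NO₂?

At equilibrium, K_c = [NO₂]² / ([NO]²·[O₂]) = 9.12.
([NO₂])² / ((0.437)²·(0.00538)) = 9.12
[NO₂]² = 0.00937 ⇒ [NO₂] = 0.0968 mol/L

[NO₂] = 0.0968 mol/L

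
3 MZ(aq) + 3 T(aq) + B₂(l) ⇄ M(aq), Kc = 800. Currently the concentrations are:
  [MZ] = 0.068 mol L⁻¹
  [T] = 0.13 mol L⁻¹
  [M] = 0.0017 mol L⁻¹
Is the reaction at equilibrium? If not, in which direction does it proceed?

reverse (toward reactants)

(B₂ is a pure liquid — omitted from Qc.)
Qc = [M] / ([MZ]³·[T]³) = (0.0017) / ((0.068)³·(0.13)³) = 2500
Qc = 2500 > Kc = 800, so the reverse reaction proceeds.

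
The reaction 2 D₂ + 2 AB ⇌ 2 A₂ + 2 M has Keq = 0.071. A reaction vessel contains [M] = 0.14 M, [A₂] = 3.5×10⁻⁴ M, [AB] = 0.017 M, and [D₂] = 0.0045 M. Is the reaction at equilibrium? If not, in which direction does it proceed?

Q = [A₂]²·[M]² / ([D₂]²·[AB]²) = (3.5×10⁻⁴)²·(0.14)² / ((0.0045)²·(0.017)²) = 0.41
Q = 0.41 > Keq = 0.071, so the reverse reaction proceeds.

toward reactants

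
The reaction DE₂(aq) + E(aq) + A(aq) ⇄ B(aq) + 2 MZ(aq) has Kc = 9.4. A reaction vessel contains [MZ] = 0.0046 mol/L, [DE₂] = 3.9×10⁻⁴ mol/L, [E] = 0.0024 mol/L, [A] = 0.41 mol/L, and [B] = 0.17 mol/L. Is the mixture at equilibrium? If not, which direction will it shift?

yes, at equilibrium

Qc = [B]·[MZ]² / ([DE₂]·[E]·[A]) = (0.17)·(0.0046)² / ((3.9×10⁻⁴)·(0.0024)·(0.41)) = 9.4
Qc = 9.4 = Kc; the system is at equilibrium.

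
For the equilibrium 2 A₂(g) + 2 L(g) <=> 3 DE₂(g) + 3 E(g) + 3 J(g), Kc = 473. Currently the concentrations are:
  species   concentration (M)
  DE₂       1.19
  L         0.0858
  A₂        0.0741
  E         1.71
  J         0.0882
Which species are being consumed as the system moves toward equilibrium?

Qc = [DE₂]³·[E]³·[J]³ / ([A₂]²·[L]²) = (1.19)³·(1.71)³·(0.0882)³ / ((0.0741)²·(0.0858)²) = 143
Qc = 143 < Kc = 473: net forward reaction.

A₂, L (reactants)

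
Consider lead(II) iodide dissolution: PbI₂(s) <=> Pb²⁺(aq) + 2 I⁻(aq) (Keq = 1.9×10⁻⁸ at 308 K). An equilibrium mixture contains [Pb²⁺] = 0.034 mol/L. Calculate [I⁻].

(PbI₂ is a pure solid — omitted from Keq.)
At equilibrium, Keq = [Pb²⁺]·[I⁻]² = 1.9×10⁻⁸.
(0.034)·([I⁻])² = 1.9×10⁻⁸
[I⁻]² = 5.59×10⁻⁷ ⇒ [I⁻] = 7.5×10⁻⁴ mol/L

[I⁻] = 7.5×10⁻⁴ mol/L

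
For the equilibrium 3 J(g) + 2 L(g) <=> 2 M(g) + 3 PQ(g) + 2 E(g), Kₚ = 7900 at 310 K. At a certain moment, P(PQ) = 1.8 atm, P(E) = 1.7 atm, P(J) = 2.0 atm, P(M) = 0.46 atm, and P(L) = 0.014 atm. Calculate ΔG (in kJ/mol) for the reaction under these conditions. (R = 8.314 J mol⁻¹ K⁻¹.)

Qₚ = P(M)²·P(PQ)³·P(E)² / (P(J)³·P(L)²) = (0.46)²·(1.8)³·(1.7)² / ((2.0)³·(0.014)²) = 2270
ΔG = RT ln(Qₚ/Kₚ) = (8.314 J mol⁻¹ K⁻¹)(310 K) × ln(2270/7900)
   = (2.577 kJ/mol)(-1.247) = -3.21 kJ/mol
ΔG < 0, so the forward reaction is spontaneous (proceeds forward).

ΔG = -3.21 kJ/mol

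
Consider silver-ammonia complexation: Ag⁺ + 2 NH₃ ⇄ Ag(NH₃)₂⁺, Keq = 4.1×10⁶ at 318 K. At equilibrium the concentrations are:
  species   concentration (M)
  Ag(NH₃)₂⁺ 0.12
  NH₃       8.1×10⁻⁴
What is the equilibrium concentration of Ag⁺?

At equilibrium, Keq = [Ag(NH₃)₂⁺] / ([Ag⁺]·[NH₃]²) = 4.1×10⁶.
(0.12) / (([Ag⁺])·(8.1×10⁻⁴)²) = 4.1×10⁶
[Ag⁺] = 0.0446 = 0.045 M

[Ag⁺] = 0.045 M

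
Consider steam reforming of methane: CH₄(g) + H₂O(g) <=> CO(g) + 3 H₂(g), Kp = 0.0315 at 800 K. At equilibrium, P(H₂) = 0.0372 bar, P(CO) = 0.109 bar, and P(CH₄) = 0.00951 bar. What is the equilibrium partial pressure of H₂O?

At equilibrium, Kp = P(CO)·P(H₂)³ / (P(CH₄)·P(H₂O)) = 0.0315.
(0.109)·(0.0372)³ / ((0.00951)·(P(H₂O))) = 0.0315
P(H₂O) = 0.0187 bar

P(H₂O) = 0.0187 bar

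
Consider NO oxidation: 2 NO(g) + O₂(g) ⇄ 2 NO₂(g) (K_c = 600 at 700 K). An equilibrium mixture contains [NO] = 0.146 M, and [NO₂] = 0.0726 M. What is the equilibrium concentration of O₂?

At equilibrium, K_c = [NO₂]² / ([NO]²·[O₂]) = 600.
(0.0726)² / ((0.146)²·([O₂])) = 600
[O₂] = 4.12×10⁻⁴ M

[O₂] = 4.12×10⁻⁴ M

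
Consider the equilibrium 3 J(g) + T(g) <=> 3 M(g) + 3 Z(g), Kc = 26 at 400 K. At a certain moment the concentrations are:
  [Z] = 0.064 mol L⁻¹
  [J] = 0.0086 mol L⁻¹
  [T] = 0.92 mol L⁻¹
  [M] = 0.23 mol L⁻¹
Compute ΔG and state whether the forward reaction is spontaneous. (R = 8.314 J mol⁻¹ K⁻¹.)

Qc = [M]³·[Z]³ / ([J]³·[T]) = (0.23)³·(0.064)³ / ((0.0086)³·(0.92)) = 5.45
ΔG = RT ln(Qc/Kc) = (8.314 J mol⁻¹ K⁻¹)(400 K) × ln(5.45/26)
   = (3.326 kJ/mol)(-1.562) = -5.20 kJ/mol
ΔG < 0, so the forward reaction is spontaneous (proceeds forward).

ΔG = -5.20 kJ/mol; the forward reaction is spontaneous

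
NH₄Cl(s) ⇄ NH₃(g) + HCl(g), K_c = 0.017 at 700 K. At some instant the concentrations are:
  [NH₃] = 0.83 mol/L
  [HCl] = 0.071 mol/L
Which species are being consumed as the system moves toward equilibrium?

(NH₄Cl is a pure solid — omitted from Q_c.)
Q_c = [NH₃]·[HCl] = (0.83)·(0.071) = 0.059
Q_c = 0.059 > K_c = 0.017: net reverse reaction.

NH₃, HCl (products)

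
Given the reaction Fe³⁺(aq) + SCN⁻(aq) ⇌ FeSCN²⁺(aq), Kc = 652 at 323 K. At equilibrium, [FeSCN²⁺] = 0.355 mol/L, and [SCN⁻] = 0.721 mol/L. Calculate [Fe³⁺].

At equilibrium, Kc = [FeSCN²⁺] / ([Fe³⁺]·[SCN⁻]) = 652.
(0.355) / (([Fe³⁺])·(0.721)) = 652
[Fe³⁺] = 7.55e-4 mol/L

[Fe³⁺] = 7.55e-4 mol/L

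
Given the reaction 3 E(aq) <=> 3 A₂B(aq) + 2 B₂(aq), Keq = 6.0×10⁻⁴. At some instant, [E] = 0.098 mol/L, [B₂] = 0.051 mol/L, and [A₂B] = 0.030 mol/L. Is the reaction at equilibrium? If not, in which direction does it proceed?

toward products

Q = [A₂B]³·[B₂]² / [E]³ = (0.030)³·(0.051)² / (0.098)³ = 7.5×10⁻⁵
Q = 7.5×10⁻⁵ < Keq = 6.0×10⁻⁴, so the forward reaction proceeds.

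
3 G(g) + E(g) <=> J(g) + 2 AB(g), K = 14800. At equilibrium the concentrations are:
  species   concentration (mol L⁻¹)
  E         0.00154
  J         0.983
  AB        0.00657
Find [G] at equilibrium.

At equilibrium, K = [J]·[AB]² / ([G]³·[E]) = 14800.
(0.983)·(0.00657)² / (([G])³·(0.00154)) = 14800
[G]³ = 1.86×10⁻⁶ ⇒ [G] = 0.0123 mol L⁻¹

[G] = 0.0123 mol L⁻¹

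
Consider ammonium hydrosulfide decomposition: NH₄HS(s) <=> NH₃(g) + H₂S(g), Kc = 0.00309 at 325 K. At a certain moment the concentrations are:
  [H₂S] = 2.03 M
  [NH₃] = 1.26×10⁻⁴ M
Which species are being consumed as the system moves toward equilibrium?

NH₄HS (reactants)

(NH₄HS is a pure solid — omitted from Qc.)
Qc = [NH₃]·[H₂S] = (1.26×10⁻⁴)·(2.03) = 2.56×10⁻⁴
Qc = 2.56×10⁻⁴ < Kc = 0.00309: net forward reaction.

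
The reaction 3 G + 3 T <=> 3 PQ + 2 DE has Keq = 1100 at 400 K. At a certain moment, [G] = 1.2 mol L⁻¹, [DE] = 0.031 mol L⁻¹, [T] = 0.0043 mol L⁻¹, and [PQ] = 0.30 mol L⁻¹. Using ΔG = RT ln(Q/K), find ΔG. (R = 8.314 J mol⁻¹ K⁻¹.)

Q = [PQ]³·[DE]² / ([G]³·[T]³) = (0.30)³·(0.031)² / ((1.2)³·(0.0043)³) = 189
ΔG = RT ln(Q/Keq) = (8.314 J mol⁻¹ K⁻¹)(400 K) × ln(189/1100)
   = (3.326 kJ/mol)(-1.761) = -5.86 kJ/mol
ΔG < 0, so the forward reaction is spontaneous (proceeds forward).

ΔG = -5.86 kJ/mol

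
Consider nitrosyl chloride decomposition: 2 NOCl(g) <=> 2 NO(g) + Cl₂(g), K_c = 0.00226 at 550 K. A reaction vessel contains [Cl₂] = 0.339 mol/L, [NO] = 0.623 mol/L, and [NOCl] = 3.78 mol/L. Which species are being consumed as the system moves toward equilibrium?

NO, Cl₂ (products)

Q_c = [NO]²·[Cl₂] / [NOCl]² = (0.623)²·(0.339) / (3.78)² = 0.00921
Q_c = 0.00921 > K_c = 0.00226: net reverse reaction.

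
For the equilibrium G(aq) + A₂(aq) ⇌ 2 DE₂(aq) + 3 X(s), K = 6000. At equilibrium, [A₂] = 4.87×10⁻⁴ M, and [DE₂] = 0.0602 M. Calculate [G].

(X is a pure solid — omitted from K.)
At equilibrium, K = [DE₂]² / ([G]·[A₂]) = 6000.
(0.0602)² / (([G])·(4.87×10⁻⁴)) = 6000
[G] = 0.00124 M

[G] = 0.00124 M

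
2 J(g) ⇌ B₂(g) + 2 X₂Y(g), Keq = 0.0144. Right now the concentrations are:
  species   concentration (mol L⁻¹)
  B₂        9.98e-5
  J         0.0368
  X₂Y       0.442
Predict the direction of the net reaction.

no net change (already at equilibrium)

Q = [B₂]·[X₂Y]² / [J]² = (9.98e-5)·(0.442)² / (0.0368)² = 0.0144
Q = 0.0144 = Keq, so the system is already at equilibrium.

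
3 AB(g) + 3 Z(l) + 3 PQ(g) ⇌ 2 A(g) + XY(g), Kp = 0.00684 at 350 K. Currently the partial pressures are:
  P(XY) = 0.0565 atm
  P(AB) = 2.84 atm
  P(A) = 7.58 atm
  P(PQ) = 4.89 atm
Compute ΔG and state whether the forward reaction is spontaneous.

ΔG = -5.04 kJ/mol; the forward reaction is spontaneous

(Z is a pure liquid — omitted from Qp.)
Qp = P(A)²·P(XY) / (P(AB)³·P(PQ)³) = (7.58)²·(0.0565) / ((2.84)³·(4.89)³) = 0.00121
ΔG = RT ln(Qp/Kp) = (8.314 J mol⁻¹ K⁻¹)(350 K) × ln(0.00121/0.00684)
   = (2.910 kJ/mol)(-1.732) = -5.04 kJ/mol
ΔG < 0, so the forward reaction is spontaneous (proceeds forward).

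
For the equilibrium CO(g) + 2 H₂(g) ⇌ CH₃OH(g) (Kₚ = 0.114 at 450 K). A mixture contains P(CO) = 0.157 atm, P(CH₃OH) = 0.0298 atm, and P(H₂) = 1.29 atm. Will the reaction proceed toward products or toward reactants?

at equilibrium

Qₚ = P(CH₃OH) / (P(CO)·P(H₂)²) = (0.0298) / ((0.157)·(1.29)²) = 0.114
Qₚ = 0.114 = Kₚ, so the system is already at equilibrium.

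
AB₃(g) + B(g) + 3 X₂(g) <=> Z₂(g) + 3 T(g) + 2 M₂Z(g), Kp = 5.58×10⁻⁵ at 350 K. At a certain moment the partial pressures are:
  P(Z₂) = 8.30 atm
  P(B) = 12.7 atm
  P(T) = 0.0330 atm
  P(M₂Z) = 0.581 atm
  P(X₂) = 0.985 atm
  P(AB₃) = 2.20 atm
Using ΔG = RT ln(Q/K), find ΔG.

ΔG = -7.84 kJ/mol

Qp = P(Z₂)·P(T)³·P(M₂Z)² / (P(AB₃)·P(B)·P(X₂)³) = (8.30)·(0.0330)³·(0.581)² / ((2.20)·(12.7)·(0.985)³) = 3.77×10⁻⁶
ΔG = RT ln(Qp/Kp) = (8.314 J mol⁻¹ K⁻¹)(350 K) × ln(3.77×10⁻⁶/5.58×10⁻⁵)
   = (2.910 kJ/mol)(-2.695) = -7.84 kJ/mol
ΔG < 0, so the forward reaction is spontaneous (proceeds forward).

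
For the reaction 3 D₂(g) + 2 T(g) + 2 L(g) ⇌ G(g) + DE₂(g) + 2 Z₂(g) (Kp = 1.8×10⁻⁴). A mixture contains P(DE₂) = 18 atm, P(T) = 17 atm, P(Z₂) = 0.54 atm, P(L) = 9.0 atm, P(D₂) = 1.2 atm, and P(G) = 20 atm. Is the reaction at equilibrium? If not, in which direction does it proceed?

Qp = P(G)·P(DE₂)·P(Z₂)² / (P(D₂)³·P(T)²·P(L)²) = (20)·(18)·(0.54)² / ((1.2)³·(17)²·(9.0)²) = 0.0026
Qp = 0.0026 > Kp = 1.8×10⁻⁴, so the reverse reaction proceeds.

toward reactants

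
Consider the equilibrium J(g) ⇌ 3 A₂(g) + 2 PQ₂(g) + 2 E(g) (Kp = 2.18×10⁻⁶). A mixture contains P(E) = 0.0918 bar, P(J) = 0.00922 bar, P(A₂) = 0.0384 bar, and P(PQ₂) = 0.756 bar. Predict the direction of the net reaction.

Qp = P(A₂)³·P(PQ₂)²·P(E)² / P(J) = (0.0384)³·(0.756)²·(0.0918)² / (0.00922) = 2.96×10⁻⁵
Qp = 2.96×10⁻⁵ > Kp = 2.18×10⁻⁶, so the reverse reaction proceeds.

in the reverse direction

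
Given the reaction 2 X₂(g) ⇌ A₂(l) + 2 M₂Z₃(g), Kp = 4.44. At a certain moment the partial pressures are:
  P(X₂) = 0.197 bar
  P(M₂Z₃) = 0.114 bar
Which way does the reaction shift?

(A₂ is a pure liquid — omitted from Qp.)
Qp = P(M₂Z₃)² / P(X₂)² = (0.114)² / (0.197)² = 0.335
Qp = 0.335 < Kp = 4.44, so the forward reaction proceeds.

to the right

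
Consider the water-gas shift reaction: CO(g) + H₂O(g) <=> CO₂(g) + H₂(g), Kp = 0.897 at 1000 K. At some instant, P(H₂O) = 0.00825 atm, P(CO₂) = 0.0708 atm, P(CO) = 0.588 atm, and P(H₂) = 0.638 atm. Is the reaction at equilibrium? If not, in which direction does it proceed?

in the reverse direction

Qp = P(CO₂)·P(H₂) / (P(CO)·P(H₂O)) = (0.0708)·(0.638) / ((0.588)·(0.00825)) = 9.31
Qp = 9.31 > Kp = 0.897, so the reverse reaction proceeds.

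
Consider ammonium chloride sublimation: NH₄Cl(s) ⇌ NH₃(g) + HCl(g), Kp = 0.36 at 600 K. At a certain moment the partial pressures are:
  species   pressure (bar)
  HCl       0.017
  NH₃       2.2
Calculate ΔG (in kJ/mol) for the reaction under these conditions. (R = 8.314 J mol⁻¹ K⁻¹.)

ΔG = -11.3 kJ/mol

(NH₄Cl is a pure solid — omitted from Qp.)
Qp = P(NH₃)·P(HCl) = (2.2)·(0.017) = 0.0374
ΔG = RT ln(Qp/Kp) = (8.314 J mol⁻¹ K⁻¹)(600 K) × ln(0.0374/0.36)
   = (4.988 kJ/mol)(-2.264) = -11.3 kJ/mol
ΔG < 0, so the forward reaction is spontaneous (proceeds forward).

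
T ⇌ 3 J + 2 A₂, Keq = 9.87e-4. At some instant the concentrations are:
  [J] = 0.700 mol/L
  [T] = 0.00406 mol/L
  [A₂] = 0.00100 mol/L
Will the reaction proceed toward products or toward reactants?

toward products

Q = [J]³·[A₂]² / [T] = (0.700)³·(0.00100)² / (0.00406) = 8.45e-5
Q = 8.45e-5 < Keq = 9.87e-4, so the forward reaction proceeds.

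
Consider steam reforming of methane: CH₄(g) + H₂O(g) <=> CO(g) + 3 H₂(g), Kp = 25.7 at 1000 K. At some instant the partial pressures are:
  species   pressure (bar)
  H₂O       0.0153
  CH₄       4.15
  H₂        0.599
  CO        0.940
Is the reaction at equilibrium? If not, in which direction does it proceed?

in the forward direction

Qp = P(CO)·P(H₂)³ / (P(CH₄)·P(H₂O)) = (0.940)·(0.599)³ / ((4.15)·(0.0153)) = 3.18
Qp = 3.18 < Kp = 25.7, so the forward reaction proceeds.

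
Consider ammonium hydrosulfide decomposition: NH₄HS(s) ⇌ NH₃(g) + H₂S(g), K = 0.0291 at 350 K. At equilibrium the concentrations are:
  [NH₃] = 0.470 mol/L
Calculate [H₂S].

(NH₄HS is a pure solid — omitted from K.)
At equilibrium, K = [NH₃]·[H₂S] = 0.0291.
(0.470)·([H₂S]) = 0.0291
[H₂S] = 0.0619 mol/L

[H₂S] = 0.0619 mol/L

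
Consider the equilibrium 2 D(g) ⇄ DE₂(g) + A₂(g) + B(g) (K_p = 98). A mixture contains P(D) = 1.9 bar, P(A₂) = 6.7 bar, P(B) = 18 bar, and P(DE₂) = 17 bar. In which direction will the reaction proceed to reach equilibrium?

Q_p = P(DE₂)·P(A₂)·P(B) / P(D)² = (17)·(6.7)·(18) / (1.9)² = 570
Q_p = 570 > K_p = 98, so the reverse reaction proceeds.

toward reactants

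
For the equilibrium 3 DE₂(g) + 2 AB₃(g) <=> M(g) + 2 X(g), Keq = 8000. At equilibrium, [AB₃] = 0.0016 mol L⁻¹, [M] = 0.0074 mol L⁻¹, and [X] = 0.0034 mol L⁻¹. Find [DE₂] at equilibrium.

[DE₂] = 0.016 mol L⁻¹

At equilibrium, Keq = [M]·[X]² / ([DE₂]³·[AB₃]²) = 8000.
(0.0074)·(0.0034)² / (([DE₂])³·(0.0016)²) = 8000
[DE₂]³ = 4.18×10⁻⁶ ⇒ [DE₂] = 0.016 mol L⁻¹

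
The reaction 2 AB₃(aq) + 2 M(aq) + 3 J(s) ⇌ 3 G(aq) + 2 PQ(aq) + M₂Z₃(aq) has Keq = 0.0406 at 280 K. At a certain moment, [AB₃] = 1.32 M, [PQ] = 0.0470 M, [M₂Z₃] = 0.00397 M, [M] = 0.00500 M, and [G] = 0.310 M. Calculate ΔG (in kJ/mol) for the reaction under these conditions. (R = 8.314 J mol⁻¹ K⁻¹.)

(J is a pure solid — omitted from Q.)
Q = [G]³·[PQ]²·[M₂Z₃] / ([AB₃]²·[M]²) = (0.310)³·(0.0470)²·(0.00397) / ((1.32)²·(0.00500)²) = 0.00600
ΔG = RT ln(Q/Keq) = (8.314 J mol⁻¹ K⁻¹)(280 K) × ln(0.00600/0.0406)
   = (2.328 kJ/mol)(-1.912) = -4.45 kJ/mol
ΔG < 0, so the forward reaction is spontaneous (proceeds forward).

ΔG = -4.45 kJ/mol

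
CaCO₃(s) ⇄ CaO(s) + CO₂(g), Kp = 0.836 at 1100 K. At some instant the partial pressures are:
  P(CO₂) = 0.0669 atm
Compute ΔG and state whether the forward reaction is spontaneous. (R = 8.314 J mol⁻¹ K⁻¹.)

ΔG = -23.1 kJ/mol; the forward reaction is spontaneous

(CaCO₃, CaO are pure solids — omitted from Qp.)
Qp = P(CO₂) = 0.0669
ΔG = RT ln(Qp/Kp) = (8.314 J mol⁻¹ K⁻¹)(1100 K) × ln(0.0669/0.836)
   = (9.145 kJ/mol)(-2.525) = -23.1 kJ/mol
ΔG < 0, so the forward reaction is spontaneous (proceeds forward).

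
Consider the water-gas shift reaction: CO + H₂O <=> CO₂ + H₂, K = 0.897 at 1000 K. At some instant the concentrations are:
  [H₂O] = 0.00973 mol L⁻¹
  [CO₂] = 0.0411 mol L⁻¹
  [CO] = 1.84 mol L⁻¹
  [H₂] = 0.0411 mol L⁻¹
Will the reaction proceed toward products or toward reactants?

in the forward direction

Q = [CO₂]·[H₂] / ([CO]·[H₂O]) = (0.0411)·(0.0411) / ((1.84)·(0.00973)) = 0.0944
Q = 0.0944 < K = 0.897, so the forward reaction proceeds.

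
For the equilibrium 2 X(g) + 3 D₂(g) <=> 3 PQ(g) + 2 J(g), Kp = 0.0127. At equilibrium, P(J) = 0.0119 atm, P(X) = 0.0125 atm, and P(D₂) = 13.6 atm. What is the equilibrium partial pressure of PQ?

At equilibrium, Kp = P(PQ)³·P(J)² / (P(X)²·P(D₂)³) = 0.0127.
(P(PQ))³·(0.0119)² / ((0.0125)²·(13.6)³) = 0.0127
P(PQ)³ = 35.2 ⇒ P(PQ) = 3.28 atm

P(PQ) = 3.28 atm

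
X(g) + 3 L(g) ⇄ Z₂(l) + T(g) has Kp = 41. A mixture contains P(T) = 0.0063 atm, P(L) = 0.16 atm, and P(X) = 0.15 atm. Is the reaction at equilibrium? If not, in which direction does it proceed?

(Z₂ is a pure liquid — omitted from Qp.)
Qp = P(T) / (P(X)·P(L)³) = (0.0063) / ((0.15)·(0.16)³) = 10
Qp = 10 < Kp = 41, so the forward reaction proceeds.

forward (toward products)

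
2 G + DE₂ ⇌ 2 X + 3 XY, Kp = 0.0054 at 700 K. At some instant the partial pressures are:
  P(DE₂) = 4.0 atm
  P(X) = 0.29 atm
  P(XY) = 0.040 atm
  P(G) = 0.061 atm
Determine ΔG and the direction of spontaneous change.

ΔG = -15.7 kJ/mol; the forward reaction is spontaneous

Qp = P(X)²·P(XY)³ / (P(G)²·P(DE₂)) = (0.29)²·(0.040)³ / ((0.061)²·(4.0)) = 3.62×10⁻⁴
ΔG = RT ln(Qp/Kp) = (8.314 J mol⁻¹ K⁻¹)(700 K) × ln(3.62×10⁻⁴/0.0054)
   = (5.820 kJ/mol)(-2.703) = -15.7 kJ/mol
ΔG < 0, so the forward reaction is spontaneous (proceeds forward).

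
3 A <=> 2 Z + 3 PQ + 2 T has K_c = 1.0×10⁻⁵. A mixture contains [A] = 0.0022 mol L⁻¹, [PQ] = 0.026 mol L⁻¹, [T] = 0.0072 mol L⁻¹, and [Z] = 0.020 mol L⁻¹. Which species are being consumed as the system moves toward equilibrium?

Z, PQ, T (products)

Q_c = [Z]²·[PQ]³·[T]² / [A]³ = (0.020)²·(0.026)³·(0.0072)² / (0.0022)³ = 3.4×10⁻⁵
Q_c = 3.4×10⁻⁵ > K_c = 1.0×10⁻⁵: net reverse reaction.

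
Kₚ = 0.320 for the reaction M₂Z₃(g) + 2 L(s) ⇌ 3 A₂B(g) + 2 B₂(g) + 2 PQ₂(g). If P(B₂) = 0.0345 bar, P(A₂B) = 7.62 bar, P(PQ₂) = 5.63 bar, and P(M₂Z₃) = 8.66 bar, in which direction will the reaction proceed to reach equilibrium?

to the left

(L is a pure solid — omitted from Qₚ.)
Qₚ = P(A₂B)³·P(B₂)²·P(PQ₂)² / P(M₂Z₃) = (7.62)³·(0.0345)²·(5.63)² / (8.66) = 1.93
Qₚ = 1.93 > Kₚ = 0.320, so the reverse reaction proceeds.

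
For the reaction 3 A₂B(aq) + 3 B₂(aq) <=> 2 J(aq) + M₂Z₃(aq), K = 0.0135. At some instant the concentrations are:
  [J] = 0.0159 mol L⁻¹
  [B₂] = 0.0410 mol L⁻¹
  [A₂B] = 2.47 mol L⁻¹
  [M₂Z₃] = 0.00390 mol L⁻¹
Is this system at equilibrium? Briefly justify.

Q = [J]²·[M₂Z₃] / ([A₂B]³·[B₂]³) = (0.0159)²·(0.00390) / ((2.47)³·(0.0410)³) = 9.49×10⁻⁴
Q = 9.49×10⁻⁴ < K = 0.0135: net forward reaction.

no; Q < K, reaction proceeds forward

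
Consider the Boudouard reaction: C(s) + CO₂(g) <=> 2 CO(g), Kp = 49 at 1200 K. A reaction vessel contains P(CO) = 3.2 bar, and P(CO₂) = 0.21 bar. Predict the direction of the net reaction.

(C is a pure solid — omitted from Qp.)
Qp = P(CO)² / P(CO₂) = (3.2)² / (0.21) = 49
Qp = 49 = Kp, so the system is already at equilibrium.

at equilibrium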